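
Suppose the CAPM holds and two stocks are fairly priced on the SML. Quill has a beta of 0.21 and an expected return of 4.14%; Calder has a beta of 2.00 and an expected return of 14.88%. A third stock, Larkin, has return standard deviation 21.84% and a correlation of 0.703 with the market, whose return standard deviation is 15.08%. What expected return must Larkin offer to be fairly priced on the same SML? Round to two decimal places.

8.99%

MRP = (14.88% − 4.14%) / (2.00 − 0.21) = 6.0000%
R_f = 4.14% − 0.21 × 6.0000% = 2.8800%
β_Larkin = ρ·σ_i/σ_m = 0.703 × 21.84 / 15.08 = 1.0181
E(R_Larkin) = R_f + β × MRP = 2.8800% + 1.0181 × 6.0000% = 8.99%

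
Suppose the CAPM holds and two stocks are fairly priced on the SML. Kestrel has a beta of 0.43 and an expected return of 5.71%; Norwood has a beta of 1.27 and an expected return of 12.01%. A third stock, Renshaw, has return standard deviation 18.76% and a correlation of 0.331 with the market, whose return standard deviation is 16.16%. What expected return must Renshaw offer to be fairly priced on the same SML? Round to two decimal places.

5.37%

MRP = (12.01% − 5.71%) / (1.27 − 0.43) = 7.5000%
R_f = 5.71% − 0.43 × 7.5000% = 2.4850%
β_Renshaw = ρ·σ_i/σ_m = 0.331 × 18.76 / 16.16 = 0.3843
E(R_Renshaw) = R_f + β × MRP = 2.4850% + 0.3843 × 7.5000% = 5.37%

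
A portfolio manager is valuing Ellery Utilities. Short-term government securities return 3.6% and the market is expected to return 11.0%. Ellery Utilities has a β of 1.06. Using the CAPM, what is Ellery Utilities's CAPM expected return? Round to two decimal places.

11.44%

Market risk premium = E(R_m) − R_f = 11.0% − 3.6% = 7.40%
E(R) = R_f + β × MRP = 3.6% + 1.06 × 7.4% = 11.44%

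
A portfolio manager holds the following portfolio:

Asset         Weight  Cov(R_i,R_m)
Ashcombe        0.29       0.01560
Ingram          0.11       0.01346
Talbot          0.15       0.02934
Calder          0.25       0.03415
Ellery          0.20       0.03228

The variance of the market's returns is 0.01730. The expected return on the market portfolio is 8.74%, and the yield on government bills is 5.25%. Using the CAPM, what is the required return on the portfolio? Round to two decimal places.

10.37%

β_Ashcombe = 0.01560 / 0.01730 = 0.9017
β_Ingram = 0.01346 / 0.01730 = 0.7780
β_Talbot = 0.02934 / 0.01730 = 1.6960
β_Calder = 0.03415 / 0.01730 = 1.9740
β_Ellery = 0.03228 / 0.01730 = 1.8659
β_P = Σ w_i β_i = 0.29×0.9017 + 0.11×0.7780 + 0.15×1.6960 + 0.25×1.9740 + 0.20×1.8659 = 1.4682
MRP = 8.74% − 5.25% = 3.49%
E(R_P) = R_f + β_P × MRP = 5.25% + 1.4682 × 3.49% = 10.37%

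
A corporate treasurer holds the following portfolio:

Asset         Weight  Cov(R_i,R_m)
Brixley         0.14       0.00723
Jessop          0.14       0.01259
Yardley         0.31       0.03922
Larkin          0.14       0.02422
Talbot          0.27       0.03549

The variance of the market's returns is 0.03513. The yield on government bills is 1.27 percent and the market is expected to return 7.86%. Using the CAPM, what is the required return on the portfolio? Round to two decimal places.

β_Brixley = 0.00723 / 0.03513 = 0.2058
β_Jessop = 0.01259 / 0.03513 = 0.3584
β_Yardley = 0.03922 / 0.03513 = 1.1164
β_Larkin = 0.02422 / 0.03513 = 0.6894
β_Talbot = 0.03549 / 0.03513 = 1.0102
β_P = Σ w_i β_i = 0.14×0.2058 + 0.14×0.3584 + 0.31×1.1164 + 0.14×0.6894 + 0.27×1.0102 = 0.7943
MRP = 7.86% − 1.27% = 6.59%
E(R_P) = R_f + β_P × MRP = 1.27% + 0.7943 × 6.59% = 6.50%

6.50%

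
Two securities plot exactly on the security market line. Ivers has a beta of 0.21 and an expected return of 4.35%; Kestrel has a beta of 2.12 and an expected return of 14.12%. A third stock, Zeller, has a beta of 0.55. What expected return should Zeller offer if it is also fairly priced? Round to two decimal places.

MRP (SML slope) = (14.12% − 4.35%) / (2.12 − 0.21) = 9.77% / 1.91 = 5.1152%
R_f (intercept) = 4.35% − 0.21 × 5.1152% = 3.2758%
E(R_Zeller) = R_f + β × MRP = 3.2758% + 0.55 × 5.1152% = 6.09%

6.09%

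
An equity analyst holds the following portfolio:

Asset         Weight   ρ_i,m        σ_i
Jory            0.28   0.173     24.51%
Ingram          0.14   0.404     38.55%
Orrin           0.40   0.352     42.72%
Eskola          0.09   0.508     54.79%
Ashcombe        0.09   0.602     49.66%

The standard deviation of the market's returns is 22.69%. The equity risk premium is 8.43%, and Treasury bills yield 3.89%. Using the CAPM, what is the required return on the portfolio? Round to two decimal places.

9.31%

β_Jory = 0.173 × 24.51% / 22.69% = 0.1869
β_Ingram = 0.404 × 38.55% / 22.69% = 0.6864
β_Orrin = 0.352 × 42.72% / 22.69% = 0.6627
β_Eskola = 0.508 × 54.79% / 22.69% = 1.2267
β_Ashcombe = 0.602 × 49.66% / 22.69% = 1.3176
β_P = Σ w_i β_i = 0.28×0.1869 + 0.14×0.6864 + 0.40×0.6627 + 0.09×1.2267 + 0.09×1.3176 = 0.6425
E(R_P) = R_f + β_P × MRP = 3.89% + 0.6425 × 8.43% = 9.31%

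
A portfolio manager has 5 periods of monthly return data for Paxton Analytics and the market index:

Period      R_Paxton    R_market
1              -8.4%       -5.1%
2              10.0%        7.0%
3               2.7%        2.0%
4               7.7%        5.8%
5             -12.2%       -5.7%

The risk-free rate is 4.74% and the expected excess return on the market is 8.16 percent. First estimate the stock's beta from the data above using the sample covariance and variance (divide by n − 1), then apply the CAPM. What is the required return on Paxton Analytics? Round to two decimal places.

Mean R_i = (-8.4 + 10.0 + 2.7 + 7.7 − 12.2) / 5 = -0.0400%
Mean R_m = (-5.1 + 7.0 + 2.0 + 5.8 − 5.7) / 5 = 0.8000%
Σ(R_i − R̄_i)(R_m − R̄_m) = 232.6000  ⇒  Cov = 232.6000 / 4 = 58.1500
Σ(R_m − R̄_m)² = 141.9400  ⇒  Var(R_m) = 141.9400 / 4 = 35.4850
β = Cov / Var(R_m) = 58.1500 / 35.4850 = 1.6387
E(R) = R_f + β × MRP = 4.74% + 1.6387 × 8.16% = 18.11%

18.11%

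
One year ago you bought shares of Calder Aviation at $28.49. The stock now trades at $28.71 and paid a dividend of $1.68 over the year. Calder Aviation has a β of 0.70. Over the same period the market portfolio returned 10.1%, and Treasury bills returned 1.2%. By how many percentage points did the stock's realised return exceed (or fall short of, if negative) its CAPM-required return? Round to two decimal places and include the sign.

-0.76%

Realised HPR = (P1 + D1 − P0) / P0 = (28.71 + 1.68 − 28.49) / 28.49 = 1.90 / 28.49 = 6.6690%
MRP = 10.1% − 1.2% = 8.90%
CAPM required = R_f + β·MRP = 1.2% + 0.70 × 8.9% = 7.4300%
α = realised − required = 6.6690% − 7.4300% = -0.76%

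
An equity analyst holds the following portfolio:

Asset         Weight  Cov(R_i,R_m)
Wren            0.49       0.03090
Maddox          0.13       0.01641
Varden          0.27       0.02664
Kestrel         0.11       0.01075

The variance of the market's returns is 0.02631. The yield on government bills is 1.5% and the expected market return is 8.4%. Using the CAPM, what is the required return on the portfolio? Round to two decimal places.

8.23%

β_Wren = 0.03090 / 0.02631 = 1.1745
β_Maddox = 0.01641 / 0.02631 = 0.6237
β_Varden = 0.02664 / 0.02631 = 1.0125
β_Kestrel = 0.01075 / 0.02631 = 0.4086
β_P = Σ w_i β_i = 0.49×1.1745 + 0.13×0.6237 + 0.27×1.0125 + 0.11×0.4086 = 0.9749
MRP = 8.4% − 1.5% = 6.90%
E(R_P) = R_f + β_P × MRP = 1.5% + 0.9749 × 6.9% = 8.23%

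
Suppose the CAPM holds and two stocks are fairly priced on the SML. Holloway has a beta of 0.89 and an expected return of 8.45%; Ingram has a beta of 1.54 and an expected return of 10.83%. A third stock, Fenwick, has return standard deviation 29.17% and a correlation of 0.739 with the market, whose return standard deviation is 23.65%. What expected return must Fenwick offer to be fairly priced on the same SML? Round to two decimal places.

MRP = (10.83% − 8.45%) / (1.54 − 0.89) = 3.6615%
R_f = 8.45% − 0.89 × 3.6615% = 5.1913%
β_Fenwick = ρ·σ_i/σ_m = 0.739 × 29.17 / 23.65 = 0.9115
E(R_Fenwick) = R_f + β × MRP = 5.1913% + 0.9115 × 3.6615% = 8.53%

8.53%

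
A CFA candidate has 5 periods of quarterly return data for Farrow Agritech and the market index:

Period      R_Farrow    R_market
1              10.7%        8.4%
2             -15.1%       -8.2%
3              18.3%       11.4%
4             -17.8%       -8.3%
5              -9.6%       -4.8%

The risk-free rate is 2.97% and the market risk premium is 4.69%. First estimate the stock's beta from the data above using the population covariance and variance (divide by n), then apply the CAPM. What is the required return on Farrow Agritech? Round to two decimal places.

10.96%

Mean R_i = (10.7 − 15.1 + 18.3 − 17.8 − 9.6) / 5 = -2.7000%
Mean R_m = (8.4 − 8.2 + 11.4 − 8.3 − 4.8) / 5 = -0.3000%
Σ(R_i − R̄_i)(R_m − R̄_m) = 612.0900  ⇒  Cov = 612.0900 / 5 = 122.4180
Σ(R_m − R̄_m)² = 359.2400  ⇒  Var(R_m) = 359.2400 / 5 = 71.8480
β = Cov / Var(R_m) = 122.4180 / 71.8480 = 1.7038
E(R) = R_f + β × MRP = 2.97% + 1.7038 × 4.69% = 10.96%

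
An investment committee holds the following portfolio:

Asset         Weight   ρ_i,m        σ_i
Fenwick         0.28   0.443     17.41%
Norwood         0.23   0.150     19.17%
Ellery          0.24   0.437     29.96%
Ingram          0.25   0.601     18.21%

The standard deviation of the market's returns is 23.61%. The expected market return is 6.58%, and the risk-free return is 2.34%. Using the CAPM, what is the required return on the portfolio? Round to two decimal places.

3.90%

β_Fenwick = 0.443 × 17.41% / 23.61% = 0.3267
β_Norwood = 0.150 × 19.17% / 23.61% = 0.1218
β_Ellery = 0.437 × 29.96% / 23.61% = 0.5545
β_Ingram = 0.601 × 18.21% / 23.61% = 0.4635
β_P = Σ w_i β_i = 0.28×0.3267 + 0.23×0.1218 + 0.24×0.5545 + 0.25×0.4635 = 0.3684
MRP = 6.58% − 2.34% = 4.24%
E(R_P) = R_f + β_P × MRP = 2.34% + 0.3684 × 4.24% = 3.90%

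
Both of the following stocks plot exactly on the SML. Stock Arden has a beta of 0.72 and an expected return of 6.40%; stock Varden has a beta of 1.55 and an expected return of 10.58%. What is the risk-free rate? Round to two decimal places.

2.77%

Both satisfy E(R) = R_f + β·MRP, so the slope of the SML is
MRP = (10.58% − 6.40%) / (1.55 − 0.72) = 4.18% / 0.83 = 5.0361%
R_f = E(R_Arden) − β_Arden·MRP = 6.40% − 0.72 × 5.0361% = 2.7740%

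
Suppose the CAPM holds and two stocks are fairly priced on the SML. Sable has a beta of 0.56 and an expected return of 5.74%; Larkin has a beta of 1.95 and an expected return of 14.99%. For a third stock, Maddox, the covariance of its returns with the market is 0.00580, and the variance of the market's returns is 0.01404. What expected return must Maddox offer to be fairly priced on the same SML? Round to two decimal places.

4.76%

MRP = (14.99% − 5.74%) / (1.95 − 0.56) = 6.6547%
R_f = 5.74% − 0.56 × 6.6547% = 2.0134%
β_Maddox = Cov / Var(R_m) = 0.00580 / 0.01404 = 0.4131
E(R_Maddox) = R_f + β × MRP = 2.0134% + 0.4131 × 6.6547% = 4.76%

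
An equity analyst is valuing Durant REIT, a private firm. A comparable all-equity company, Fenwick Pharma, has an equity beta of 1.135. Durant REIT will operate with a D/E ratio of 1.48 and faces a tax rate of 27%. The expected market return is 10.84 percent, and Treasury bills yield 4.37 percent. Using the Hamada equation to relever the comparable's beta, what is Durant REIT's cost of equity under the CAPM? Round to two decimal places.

19.65%

β_L = β_U × [1 + (1 − t)(D/E)] = 1.135 × [1 + (1 − 0.27) × 1.48]
    = 1.135 × [1 + 0.73 × 1.48] = 1.135 × 2.0804 = 2.3613
MRP = 10.84% − 4.37% = 6.47%
E(R) = R_f + β_L × MRP = 4.37% + 2.3613 × 6.47% = 19.65%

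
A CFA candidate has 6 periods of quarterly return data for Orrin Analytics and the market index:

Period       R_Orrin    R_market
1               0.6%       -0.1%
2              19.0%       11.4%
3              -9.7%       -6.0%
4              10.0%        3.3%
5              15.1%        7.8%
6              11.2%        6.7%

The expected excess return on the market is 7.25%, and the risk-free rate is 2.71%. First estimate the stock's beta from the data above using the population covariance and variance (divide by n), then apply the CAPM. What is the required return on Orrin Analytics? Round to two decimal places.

14.79%

Mean R_i = (0.6 + 19.0 − 9.7 + 10.0 + 15.1 + 11.2) / 6 = 7.7000%
Mean R_m = (-0.1 + 11.4 − 6.0 + 3.3 + 7.8 + 6.7) / 6 = 3.8500%
Σ(R_i − R̄_i)(R_m − R̄_m) = 322.6900  ⇒  Cov = 322.6900 / 6 = 53.7817
Σ(R_m − R̄_m)² = 193.6550  ⇒  Var(R_m) = 193.6550 / 6 = 32.2758
β = Cov / Var(R_m) = 53.7817 / 32.2758 = 1.6663
E(R) = R_f + β × MRP = 2.71% + 1.6663 × 7.25% = 14.79%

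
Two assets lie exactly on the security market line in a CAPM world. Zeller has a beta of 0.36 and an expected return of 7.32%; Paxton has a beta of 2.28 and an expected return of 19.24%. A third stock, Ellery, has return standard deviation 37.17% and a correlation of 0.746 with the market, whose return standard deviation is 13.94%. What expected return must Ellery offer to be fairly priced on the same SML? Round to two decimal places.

17.43%

MRP = (19.24% − 7.32%) / (2.28 − 0.36) = 6.2083%
R_f = 7.32% − 0.36 × 6.2083% = 5.0850%
β_Ellery = ρ·σ_i/σ_m = 0.746 × 37.17 / 13.94 = 1.9892
E(R_Ellery) = R_f + β × MRP = 5.0850% + 1.9892 × 6.2083% = 17.43%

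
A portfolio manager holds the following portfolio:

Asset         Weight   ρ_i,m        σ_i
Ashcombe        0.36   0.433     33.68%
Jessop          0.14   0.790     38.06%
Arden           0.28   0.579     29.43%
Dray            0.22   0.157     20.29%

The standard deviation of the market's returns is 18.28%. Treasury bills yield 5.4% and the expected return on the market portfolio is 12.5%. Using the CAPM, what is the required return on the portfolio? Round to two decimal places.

11.20%

β_Ashcombe = 0.433 × 33.68% / 18.28% = 0.7978
β_Jessop = 0.790 × 38.06% / 18.28% = 1.6448
β_Arden = 0.579 × 29.43% / 18.28% = 0.9322
β_Dray = 0.157 × 20.29% / 18.28% = 0.1743
β_P = Σ w_i β_i = 0.36×0.7978 + 0.14×1.6448 + 0.28×0.9322 + 0.22×0.1743 = 0.8168
MRP = 12.5% − 5.4% = 7.10%
E(R_P) = R_f + β_P × MRP = 5.4% + 0.8168 × 7.1% = 11.20%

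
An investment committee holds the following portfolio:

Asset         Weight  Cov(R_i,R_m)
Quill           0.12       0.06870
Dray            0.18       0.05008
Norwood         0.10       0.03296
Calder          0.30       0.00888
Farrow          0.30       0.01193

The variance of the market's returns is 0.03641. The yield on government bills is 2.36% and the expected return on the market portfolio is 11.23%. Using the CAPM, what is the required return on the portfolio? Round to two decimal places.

β_Quill = 0.06870 / 0.03641 = 1.8868
β_Dray = 0.05008 / 0.03641 = 1.3754
β_Norwood = 0.03296 / 0.03641 = 0.9052
β_Calder = 0.00888 / 0.03641 = 0.2439
β_Farrow = 0.01193 / 0.03641 = 0.3277
β_P = Σ w_i β_i = 0.12×1.8868 + 0.18×1.3754 + 0.10×0.9052 + 0.30×0.2439 + 0.30×0.3277 = 0.7360
MRP = 11.23% − 2.36% = 8.87%
E(R_P) = R_f + β_P × MRP = 2.36% + 0.7360 × 8.87% = 8.89%

8.89%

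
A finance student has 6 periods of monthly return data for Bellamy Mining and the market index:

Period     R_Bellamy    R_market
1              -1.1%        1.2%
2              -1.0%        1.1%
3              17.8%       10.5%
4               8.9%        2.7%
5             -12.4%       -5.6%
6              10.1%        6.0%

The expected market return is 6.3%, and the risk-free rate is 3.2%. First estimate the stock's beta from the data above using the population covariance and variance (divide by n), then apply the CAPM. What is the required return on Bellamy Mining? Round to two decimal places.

Mean R_i = (-1.1 − 1.0 + 17.8 + 8.9 − 12.4 + 10.1) / 6 = 3.7167%
Mean R_m = (1.2 + 1.1 + 10.5 + 2.7 − 5.6 + 6.0) / 6 = 2.6500%
Σ(R_i − R̄_i)(R_m − R̄_m) = 279.4550  ⇒  Cov = 279.4550 / 6 = 46.5758
Σ(R_m − R̄_m)² = 145.4150  ⇒  Var(R_m) = 145.4150 / 6 = 24.2358
β = Cov / Var(R_m) = 46.5758 / 24.2358 = 1.9218
MRP = 6.3% − 3.2% = 3.10%
E(R) = R_f + β × MRP = 3.2% + 1.9218 × 3.1% = 9.16%

9.16%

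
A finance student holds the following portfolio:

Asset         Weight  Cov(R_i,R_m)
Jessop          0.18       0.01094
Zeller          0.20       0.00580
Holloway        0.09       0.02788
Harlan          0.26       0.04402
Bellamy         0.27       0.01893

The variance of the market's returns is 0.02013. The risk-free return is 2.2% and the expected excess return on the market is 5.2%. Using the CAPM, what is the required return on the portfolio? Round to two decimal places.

β_Jessop = 0.01094 / 0.02013 = 0.5435
β_Zeller = 0.00580 / 0.02013 = 0.2881
β_Holloway = 0.02788 / 0.02013 = 1.3850
β_Harlan = 0.04402 / 0.02013 = 2.1868
β_Bellamy = 0.01893 / 0.02013 = 0.9404
β_P = Σ w_i β_i = 0.18×0.5435 + 0.20×0.2881 + 0.09×1.3850 + 0.26×2.1868 + 0.27×0.9404 = 1.1026
E(R_P) = R_f + β_P × MRP = 2.2% + 1.1026 × 5.2% = 7.93%

7.93%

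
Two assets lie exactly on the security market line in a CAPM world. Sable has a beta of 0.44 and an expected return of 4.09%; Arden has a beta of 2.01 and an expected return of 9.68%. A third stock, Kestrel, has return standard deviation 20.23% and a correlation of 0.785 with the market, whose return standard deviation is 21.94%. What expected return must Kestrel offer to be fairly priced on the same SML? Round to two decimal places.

5.10%

MRP = (9.68% − 4.09%) / (2.01 − 0.44) = 3.5605%
R_f = 4.09% − 0.44 × 3.5605% = 2.5234%
β_Kestrel = ρ·σ_i/σ_m = 0.785 × 20.23 / 21.94 = 0.7238
E(R_Kestrel) = R_f + β × MRP = 2.5234% + 0.7238 × 3.5605% = 5.10%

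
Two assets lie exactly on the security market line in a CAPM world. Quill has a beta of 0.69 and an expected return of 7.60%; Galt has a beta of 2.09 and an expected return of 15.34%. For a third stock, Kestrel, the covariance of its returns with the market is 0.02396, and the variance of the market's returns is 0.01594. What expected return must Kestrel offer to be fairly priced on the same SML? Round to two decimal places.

MRP = (15.34% − 7.60%) / (2.09 − 0.69) = 5.5286%
R_f = 7.60% − 0.69 × 5.5286% = 3.7853%
β_Kestrel = Cov / Var(R_m) = 0.02396 / 0.01594 = 1.5031
E(R_Kestrel) = R_f + β × MRP = 3.7853% + 1.5031 × 5.5286% = 12.10%

12.10%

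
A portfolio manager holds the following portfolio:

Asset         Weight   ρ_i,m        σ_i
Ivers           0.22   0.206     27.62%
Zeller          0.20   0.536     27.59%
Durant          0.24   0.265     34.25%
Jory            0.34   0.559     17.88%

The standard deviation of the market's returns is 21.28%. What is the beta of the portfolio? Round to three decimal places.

0.460

β_Ivers = 0.206 × 27.62% / 21.28% = 0.2674
β_Zeller = 0.536 × 27.59% / 21.28% = 0.6949
β_Durant = 0.265 × 34.25% / 21.28% = 0.4265
β_Jory = 0.559 × 17.88% / 21.28% = 0.4697
β_P = Σ w_i β_i = 0.22×0.2674 + 0.20×0.6949 + 0.24×0.4265 + 0.34×0.4697 = 0.4599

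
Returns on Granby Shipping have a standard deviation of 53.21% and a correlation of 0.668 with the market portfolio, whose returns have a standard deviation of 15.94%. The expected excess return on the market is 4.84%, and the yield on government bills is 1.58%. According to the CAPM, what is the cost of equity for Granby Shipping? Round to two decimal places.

β = ρ × σ_i / σ_m = 0.668 × 53.21% / 15.94% = 2.2299
E(R) = 1.58% + 2.2299 × 4.84% = 12.37%

12.37%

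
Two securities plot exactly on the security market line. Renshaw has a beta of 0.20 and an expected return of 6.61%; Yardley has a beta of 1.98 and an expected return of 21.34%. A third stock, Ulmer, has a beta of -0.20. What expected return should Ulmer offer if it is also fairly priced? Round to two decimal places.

3.30%

MRP (SML slope) = (21.34% − 6.61%) / (1.98 − 0.20) = 14.73% / 1.78 = 8.2753%
R_f (intercept) = 6.61% − 0.20 × 8.2753% = 4.9549%
E(R_Ulmer) = R_f + β × MRP = 4.9549% + -0.20 × 8.2753% = 3.30%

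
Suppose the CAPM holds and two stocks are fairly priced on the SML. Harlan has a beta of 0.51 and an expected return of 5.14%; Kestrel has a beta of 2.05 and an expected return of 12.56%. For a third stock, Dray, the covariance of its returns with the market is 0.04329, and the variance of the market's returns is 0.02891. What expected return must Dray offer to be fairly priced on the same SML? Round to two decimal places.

MRP = (12.56% − 5.14%) / (2.05 − 0.51) = 4.8182%
R_f = 5.14% − 0.51 × 4.8182% = 2.6827%
β_Dray = Cov / Var(R_m) = 0.04329 / 0.02891 = 1.4974
E(R_Dray) = R_f + β × MRP = 2.6827% + 1.4974 × 4.8182% = 9.90%

9.90%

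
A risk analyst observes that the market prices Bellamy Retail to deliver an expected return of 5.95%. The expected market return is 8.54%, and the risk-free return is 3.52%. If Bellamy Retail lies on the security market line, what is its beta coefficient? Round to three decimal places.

MRP = 8.54% − 3.52% = 5.02%
β = (E(R) − R_f) / MRP = (5.95% − 3.52%) / 5.02% = 2.43% / 5.02% = 0.484

0.484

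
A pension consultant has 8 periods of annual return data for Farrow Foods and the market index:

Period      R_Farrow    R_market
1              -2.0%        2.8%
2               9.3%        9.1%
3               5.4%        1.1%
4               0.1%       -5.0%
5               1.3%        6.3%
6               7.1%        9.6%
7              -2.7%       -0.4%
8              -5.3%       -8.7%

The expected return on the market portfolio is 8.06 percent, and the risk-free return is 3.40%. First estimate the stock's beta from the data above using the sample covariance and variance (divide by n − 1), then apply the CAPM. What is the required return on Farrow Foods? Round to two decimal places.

Mean R_i = (-2.0 + 9.3 + 5.4 + 0.1 + 1.3 + 7.1 − 2.7 − 5.3) / 8 = 1.6500%
Mean R_m = (2.8 + 9.1 + 1.1 − 5.0 + 6.3 + 9.6 − 0.4 − 8.7) / 8 = 1.8500%
Σ(R_i − R̄_i)(R_m − R̄_m) = 183.5900  ⇒  Cov = 183.5900 / 7 = 26.2271
Σ(R_m − R̄_m)² = 297.1800  ⇒  Var(R_m) = 297.1800 / 7 = 42.4543
β = Cov / Var(R_m) = 26.2271 / 42.4543 = 0.6178
MRP = 8.06% − 3.40% = 4.66%
E(R) = R_f + β × MRP = 3.40% + 0.6178 × 4.66% = 6.28%

6.28%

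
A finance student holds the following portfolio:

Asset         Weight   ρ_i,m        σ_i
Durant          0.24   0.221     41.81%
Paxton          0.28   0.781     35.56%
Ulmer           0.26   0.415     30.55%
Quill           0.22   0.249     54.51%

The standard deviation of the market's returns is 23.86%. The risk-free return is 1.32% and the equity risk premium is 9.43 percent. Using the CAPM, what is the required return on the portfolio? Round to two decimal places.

β_Durant = 0.221 × 41.81% / 23.86% = 0.3873
β_Paxton = 0.781 × 35.56% / 23.86% = 1.1640
β_Ulmer = 0.415 × 30.55% / 23.86% = 0.5314
β_Quill = 0.249 × 54.51% / 23.86% = 0.5689
β_P = Σ w_i β_i = 0.24×0.3873 + 0.28×1.1640 + 0.26×0.5314 + 0.22×0.5689 = 0.6822
E(R_P) = R_f + β_P × MRP = 1.32% + 0.6822 × 9.43% = 7.75%

7.75%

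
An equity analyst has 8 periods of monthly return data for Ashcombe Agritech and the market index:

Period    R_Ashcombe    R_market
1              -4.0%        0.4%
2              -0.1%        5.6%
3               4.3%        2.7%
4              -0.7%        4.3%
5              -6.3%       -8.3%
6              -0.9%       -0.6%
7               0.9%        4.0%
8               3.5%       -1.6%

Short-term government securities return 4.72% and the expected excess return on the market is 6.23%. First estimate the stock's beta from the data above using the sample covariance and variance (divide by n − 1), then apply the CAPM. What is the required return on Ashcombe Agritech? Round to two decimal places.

7.39%

Mean R_i = (-4.0 − 0.1 + 4.3 − 0.7 − 6.3 − 0.9 + 0.9 + 3.5) / 8 = -0.4125%
Mean R_m = (0.4 + 5.6 + 2.7 + 4.3 − 8.3 − 0.6 + 4.0 − 1.6) / 8 = 0.8125%
Σ(R_i − R̄_i)(R_m − R̄_m) = 59.9513  ⇒  Cov = 59.9513 / 7 = 8.5645
Σ(R_m − R̄_m)² = 139.8288  ⇒  Var(R_m) = 139.8288 / 7 = 19.9755
β = Cov / Var(R_m) = 8.5645 / 19.9755 = 0.4288
E(R) = R_f + β × MRP = 4.72% + 0.4288 × 6.23% = 7.39%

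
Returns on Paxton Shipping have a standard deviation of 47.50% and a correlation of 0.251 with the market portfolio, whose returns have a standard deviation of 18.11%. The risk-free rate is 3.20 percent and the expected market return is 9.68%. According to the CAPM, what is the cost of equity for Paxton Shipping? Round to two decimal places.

7.47%

β = ρ × σ_i / σ_m = 0.251 × 47.50% / 18.11% = 0.6583
MRP = 9.68% − 3.20% = 6.48%
E(R) = 3.20% + 0.6583 × 6.48% = 7.47%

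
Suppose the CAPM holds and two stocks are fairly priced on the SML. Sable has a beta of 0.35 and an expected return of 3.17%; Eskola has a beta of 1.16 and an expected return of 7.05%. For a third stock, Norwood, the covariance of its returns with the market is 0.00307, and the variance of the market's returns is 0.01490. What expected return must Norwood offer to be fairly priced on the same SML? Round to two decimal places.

2.48%

MRP = (7.05% − 3.17%) / (1.16 − 0.35) = 4.7901%
R_f = 3.17% − 0.35 × 4.7901% = 1.4935%
β_Norwood = Cov / Var(R_m) = 0.00307 / 0.01490 = 0.2060
E(R_Norwood) = R_f + β × MRP = 1.4935% + 0.2060 × 4.7901% = 2.48%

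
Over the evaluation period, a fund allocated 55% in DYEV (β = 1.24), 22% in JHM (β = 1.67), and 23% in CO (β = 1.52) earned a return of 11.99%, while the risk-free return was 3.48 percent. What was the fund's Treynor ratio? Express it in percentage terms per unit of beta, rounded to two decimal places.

β_P = 0.55×1.24 + 0.22×1.67 + 0.23×1.52 = 1.3990
Treynor = (R_P − R_f) / β_P = (11.99% − 3.48%) / 1.3990 = 8.51% / 1.3990 = 6.08%

6.08%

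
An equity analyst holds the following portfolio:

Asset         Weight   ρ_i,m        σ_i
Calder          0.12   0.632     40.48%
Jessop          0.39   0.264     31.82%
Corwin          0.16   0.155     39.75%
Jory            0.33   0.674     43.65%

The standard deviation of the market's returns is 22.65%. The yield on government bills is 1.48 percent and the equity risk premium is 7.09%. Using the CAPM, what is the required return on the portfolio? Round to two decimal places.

β_Calder = 0.632 × 40.48% / 22.65% = 1.1295
β_Jessop = 0.264 × 31.82% / 22.65% = 0.3709
β_Corwin = 0.155 × 39.75% / 22.65% = 0.2720
β_Jory = 0.674 × 43.65% / 22.65% = 1.2989
β_P = Σ w_i β_i = 0.12×1.1295 + 0.39×0.3709 + 0.16×0.2720 + 0.33×1.2989 = 0.7523
E(R_P) = R_f + β_P × MRP = 1.48% + 0.7523 × 7.09% = 6.81%

6.81%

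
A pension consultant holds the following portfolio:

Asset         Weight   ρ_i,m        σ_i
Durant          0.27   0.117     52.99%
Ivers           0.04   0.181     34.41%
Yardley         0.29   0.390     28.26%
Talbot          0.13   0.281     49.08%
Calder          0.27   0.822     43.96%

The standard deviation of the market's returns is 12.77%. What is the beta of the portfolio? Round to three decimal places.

1.305

β_Durant = 0.117 × 52.99% / 12.77% = 0.4855
β_Ivers = 0.181 × 34.41% / 12.77% = 0.4877
β_Yardley = 0.390 × 28.26% / 12.77% = 0.8631
β_Talbot = 0.281 × 49.08% / 12.77% = 1.0800
β_Calder = 0.822 × 43.96% / 12.77% = 2.8297
β_P = Σ w_i β_i = 0.27×0.4855 + 0.04×0.4877 + 0.29×0.8631 + 0.13×1.0800 + 0.27×2.8297 = 1.3053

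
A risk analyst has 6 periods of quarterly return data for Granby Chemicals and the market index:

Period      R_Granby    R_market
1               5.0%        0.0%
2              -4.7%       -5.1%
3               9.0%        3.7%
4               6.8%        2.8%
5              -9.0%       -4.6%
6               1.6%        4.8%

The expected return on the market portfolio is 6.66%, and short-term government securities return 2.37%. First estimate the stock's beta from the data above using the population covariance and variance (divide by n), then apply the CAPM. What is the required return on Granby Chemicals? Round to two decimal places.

Mean R_i = (5.0 − 4.7 + 9.0 + 6.8 − 9.0 + 1.6) / 6 = 1.4500%
Mean R_m = (0.0 − 5.1 + 3.7 + 2.8 − 4.6 + 4.8) / 6 = 0.2667%
Σ(R_i − R̄_i)(R_m − R̄_m) = 123.0700  ⇒  Cov = 123.0700 / 6 = 20.5117
Σ(R_m − R̄_m)² = 91.3133  ⇒  Var(R_m) = 91.3133 / 6 = 15.2189
β = Cov / Var(R_m) = 20.5117 / 15.2189 = 1.3478
MRP = 6.66% − 2.37% = 4.29%
E(R) = R_f + β × MRP = 2.37% + 1.3478 × 4.29% = 8.15%

8.15%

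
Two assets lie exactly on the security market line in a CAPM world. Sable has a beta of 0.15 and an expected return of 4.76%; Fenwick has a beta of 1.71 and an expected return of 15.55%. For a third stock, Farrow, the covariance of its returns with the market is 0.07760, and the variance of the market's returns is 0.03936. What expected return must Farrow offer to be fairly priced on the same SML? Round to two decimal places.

MRP = (15.55% − 4.76%) / (1.71 − 0.15) = 6.9167%
R_f = 4.76% − 0.15 × 6.9167% = 3.7225%
β_Farrow = Cov / Var(R_m) = 0.07760 / 0.03936 = 1.9715
E(R_Farrow) = R_f + β × MRP = 3.7225% + 1.9715 × 6.9167% = 17.36%

17.36%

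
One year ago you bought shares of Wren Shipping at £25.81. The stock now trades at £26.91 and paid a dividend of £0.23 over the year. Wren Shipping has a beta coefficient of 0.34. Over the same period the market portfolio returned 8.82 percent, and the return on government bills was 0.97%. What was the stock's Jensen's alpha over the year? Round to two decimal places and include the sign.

+1.51%

Realised HPR = (P1 + D1 − P0) / P0 = (26.91 + 0.23 − 25.81) / 25.81 = 1.33 / 25.81 = 5.1530%
MRP = 8.82% − 0.97% = 7.85%
CAPM required = R_f + β·MRP = 0.97% + 0.34 × 7.85% = 3.6390%
α = realised − required = 5.1530% − 3.6390% = +1.51%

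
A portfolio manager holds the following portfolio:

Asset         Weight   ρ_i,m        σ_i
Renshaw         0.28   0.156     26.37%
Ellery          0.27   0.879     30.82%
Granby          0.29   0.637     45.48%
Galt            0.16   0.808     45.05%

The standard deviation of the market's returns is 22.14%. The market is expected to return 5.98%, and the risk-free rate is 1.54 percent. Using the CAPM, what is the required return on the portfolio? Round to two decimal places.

β_Renshaw = 0.156 × 26.37% / 22.14% = 0.1858
β_Ellery = 0.879 × 30.82% / 22.14% = 1.2236
β_Granby = 0.637 × 45.48% / 22.14% = 1.3085
β_Galt = 0.808 × 45.05% / 22.14% = 1.6441
β_P = Σ w_i β_i = 0.28×0.1858 + 0.27×1.2236 + 0.29×1.3085 + 0.16×1.6441 = 1.0249
MRP = 5.98% − 1.54% = 4.44%
E(R_P) = R_f + β_P × MRP = 1.54% + 1.0249 × 4.44% = 6.09%

6.09%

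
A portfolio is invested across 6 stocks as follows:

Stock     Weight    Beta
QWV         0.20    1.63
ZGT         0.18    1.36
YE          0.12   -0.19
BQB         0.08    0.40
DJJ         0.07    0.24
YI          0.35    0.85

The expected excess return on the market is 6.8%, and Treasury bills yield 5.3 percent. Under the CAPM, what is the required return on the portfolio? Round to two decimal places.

β_P = Σ w_i β_i = 0.20×1.63 + 0.18×1.36 + 0.12×-0.19 + 0.08×0.40 + 0.07×0.24 + 0.35×0.85 = 0.8943
E(R_P) = R_f + β_P × MRP = 5.3% + 0.8943 × 6.8% = 11.38%

11.38%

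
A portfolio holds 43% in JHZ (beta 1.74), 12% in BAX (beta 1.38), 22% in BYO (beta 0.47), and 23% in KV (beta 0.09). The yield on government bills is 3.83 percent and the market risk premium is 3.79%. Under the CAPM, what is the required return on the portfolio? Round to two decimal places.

β_P = Σ w_i β_i = 0.43×1.74 + 0.12×1.38 + 0.22×0.47 + 0.23×0.09 = 1.0379
E(R_P) = R_f + β_P × MRP = 3.83% + 1.0379 × 3.79% = 7.76%

7.76%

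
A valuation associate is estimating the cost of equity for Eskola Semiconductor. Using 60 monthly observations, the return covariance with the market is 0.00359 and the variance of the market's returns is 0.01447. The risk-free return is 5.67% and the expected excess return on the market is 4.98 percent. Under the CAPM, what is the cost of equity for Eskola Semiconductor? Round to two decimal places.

6.91%

β = Cov(R_i, R_m) / Var(R_m) = 0.00359 / 0.01447 = 0.2481
E(R) = R_f + β × MRP = 5.67% + 0.2481 × 4.98% = 6.91%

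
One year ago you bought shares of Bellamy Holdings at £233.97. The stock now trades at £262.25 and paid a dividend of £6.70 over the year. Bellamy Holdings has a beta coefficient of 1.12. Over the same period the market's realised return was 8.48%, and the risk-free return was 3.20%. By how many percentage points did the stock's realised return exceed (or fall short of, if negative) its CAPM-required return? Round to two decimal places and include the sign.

Realised HPR = (P1 + D1 − P0) / P0 = (262.25 + 6.70 − 233.97) / 233.97 = 34.98 / 233.97 = 14.9506%
MRP = 8.48% − 3.20% = 5.28%
CAPM required = R_f + β·MRP = 3.20% + 1.12 × 5.28% = 9.1136%
α = realised − required = 14.9506% − 9.1136% = +5.84%

+5.84%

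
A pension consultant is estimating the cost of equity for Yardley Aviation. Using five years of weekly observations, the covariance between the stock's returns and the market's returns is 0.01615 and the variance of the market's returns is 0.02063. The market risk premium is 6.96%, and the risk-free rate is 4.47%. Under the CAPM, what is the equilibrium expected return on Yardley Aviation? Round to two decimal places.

β = Cov(R_i, R_m) / Var(R_m) = 0.01615 / 0.02063 = 0.7828
E(R) = R_f + β × MRP = 4.47% + 0.7828 × 6.96% = 9.92%

9.92%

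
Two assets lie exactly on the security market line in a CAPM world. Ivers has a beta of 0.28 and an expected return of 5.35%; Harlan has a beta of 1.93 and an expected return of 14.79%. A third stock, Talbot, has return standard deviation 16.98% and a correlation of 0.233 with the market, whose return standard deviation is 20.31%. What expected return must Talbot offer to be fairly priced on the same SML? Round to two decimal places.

4.86%

MRP = (14.79% − 5.35%) / (1.93 − 0.28) = 5.7212%
R_f = 5.35% − 0.28 × 5.7212% = 3.7481%
β_Talbot = ρ·σ_i/σ_m = 0.233 × 16.98 / 20.31 = 0.1948
E(R_Talbot) = R_f + β × MRP = 3.7481% + 0.1948 × 5.7212% = 4.86%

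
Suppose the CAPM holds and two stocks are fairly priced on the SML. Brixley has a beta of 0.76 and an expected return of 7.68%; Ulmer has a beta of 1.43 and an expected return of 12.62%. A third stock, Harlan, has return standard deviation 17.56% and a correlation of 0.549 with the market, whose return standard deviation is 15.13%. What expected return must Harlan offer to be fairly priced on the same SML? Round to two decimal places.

6.77%

MRP = (12.62% − 7.68%) / (1.43 − 0.76) = 7.3731%
R_f = 7.68% − 0.76 × 7.3731% = 2.0764%
β_Harlan = ρ·σ_i/σ_m = 0.549 × 17.56 / 15.13 = 0.6372
E(R_Harlan) = R_f + β × MRP = 2.0764% + 0.6372 × 7.3731% = 6.77%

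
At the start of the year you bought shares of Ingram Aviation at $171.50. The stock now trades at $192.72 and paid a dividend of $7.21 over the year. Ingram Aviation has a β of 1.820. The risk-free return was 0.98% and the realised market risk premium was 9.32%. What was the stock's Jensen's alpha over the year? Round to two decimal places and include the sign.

-1.37%

Realised HPR = (P1 + D1 − P0) / P0 = (192.72 + 7.21 − 171.50) / 171.50 = 28.43 / 171.50 = 16.5773%
CAPM required = R_f + β·MRP = 0.98% + 1.820 × 9.32% = 17.94240%
α = realised − required = 16.5773% − 17.94240% = -1.37%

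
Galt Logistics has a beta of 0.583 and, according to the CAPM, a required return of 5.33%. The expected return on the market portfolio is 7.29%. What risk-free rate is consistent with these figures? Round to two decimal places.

2.59%

E(R) = R_f + β(E(R_m) − R_f) = R_f(1 − β) + β·E(R_m)
5.33% = R_f × (1 − 0.583) + 0.583 × 7.29%
5.33% = R_f × 0.417 + 4.25007%
R_f = (5.33% − 4.25007%) / 0.417 = 2.59%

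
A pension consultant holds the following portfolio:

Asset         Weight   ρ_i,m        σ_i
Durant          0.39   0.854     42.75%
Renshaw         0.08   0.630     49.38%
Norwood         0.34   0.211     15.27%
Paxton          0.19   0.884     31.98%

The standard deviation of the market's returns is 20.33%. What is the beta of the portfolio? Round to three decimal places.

β_Durant = 0.854 × 42.75% / 20.33% = 1.7958
β_Renshaw = 0.630 × 49.38% / 20.33% = 1.5302
β_Norwood = 0.211 × 15.27% / 20.33% = 0.1585
β_Paxton = 0.884 × 31.98% / 20.33% = 1.3906
β_P = Σ w_i β_i = 0.39×1.7958 + 0.08×1.5302 + 0.34×0.1585 + 0.19×1.3906 = 1.1409

1.141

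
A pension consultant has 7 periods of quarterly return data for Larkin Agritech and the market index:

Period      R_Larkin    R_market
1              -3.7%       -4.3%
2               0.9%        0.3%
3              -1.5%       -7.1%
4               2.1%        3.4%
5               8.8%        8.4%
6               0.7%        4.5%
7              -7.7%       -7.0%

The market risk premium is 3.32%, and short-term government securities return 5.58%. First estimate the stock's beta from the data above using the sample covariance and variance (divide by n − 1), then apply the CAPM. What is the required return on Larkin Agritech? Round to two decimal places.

Mean R_i = (-3.7 + 0.9 − 1.5 + 2.1 + 8.8 + 0.7 − 7.7) / 7 = -0.0571%
Mean R_m = (-4.3 + 0.3 − 7.1 + 3.4 + 8.4 + 4.5 − 7.0) / 7 = -0.2571%
Σ(R_i − R̄_i)(R_m − R̄_m) = 164.8371  ⇒  Cov = 164.8371 / 6 = 27.4729
Σ(R_m − R̄_m)² = 219.8971  ⇒  Var(R_m) = 219.8971 / 6 = 36.6495
β = Cov / Var(R_m) = 27.4729 / 36.6495 = 0.7496
E(R) = R_f + β × MRP = 5.58% + 0.7496 × 3.32% = 8.07%

8.07%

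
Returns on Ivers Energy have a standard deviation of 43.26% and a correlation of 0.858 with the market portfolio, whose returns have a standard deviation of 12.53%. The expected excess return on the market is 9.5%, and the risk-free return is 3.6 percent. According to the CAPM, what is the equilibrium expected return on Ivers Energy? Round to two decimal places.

β = ρ × σ_i / σ_m = 0.858 × 43.26% / 12.53% = 2.9623
E(R) = 3.6% + 2.9623 × 9.5% = 31.74%

31.74%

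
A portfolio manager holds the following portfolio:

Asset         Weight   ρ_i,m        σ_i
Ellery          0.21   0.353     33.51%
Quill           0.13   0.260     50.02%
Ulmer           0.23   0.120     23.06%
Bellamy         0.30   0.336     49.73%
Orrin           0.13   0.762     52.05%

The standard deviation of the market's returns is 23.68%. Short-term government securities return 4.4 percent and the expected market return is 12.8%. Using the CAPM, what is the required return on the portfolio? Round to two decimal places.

9.71%

β_Ellery = 0.353 × 33.51% / 23.68% = 0.4995
β_Quill = 0.260 × 50.02% / 23.68% = 0.5492
β_Ulmer = 0.120 × 23.06% / 23.68% = 0.1169
β_Bellamy = 0.336 × 49.73% / 23.68% = 0.7056
β_Orrin = 0.762 × 52.05% / 23.68% = 1.6749
β_P = Σ w_i β_i = 0.21×0.4995 + 0.13×0.5492 + 0.23×0.1169 + 0.30×0.7056 + 0.13×1.6749 = 0.6326
MRP = 12.8% − 4.4% = 8.40%
E(R_P) = R_f + β_P × MRP = 4.4% + 0.6326 × 8.4% = 9.71%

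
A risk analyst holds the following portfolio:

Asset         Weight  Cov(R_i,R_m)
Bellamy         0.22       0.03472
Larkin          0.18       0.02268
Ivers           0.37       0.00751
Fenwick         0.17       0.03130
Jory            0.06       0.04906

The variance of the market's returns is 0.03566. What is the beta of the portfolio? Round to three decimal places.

0.638

β_Bellamy = 0.03472 / 0.03566 = 0.9736
β_Larkin = 0.02268 / 0.03566 = 0.6360
β_Ivers = 0.00751 / 0.03566 = 0.2106
β_Fenwick = 0.03130 / 0.03566 = 0.8777
β_Jory = 0.04906 / 0.03566 = 1.3758
β_P = Σ w_i β_i = 0.22×0.9736 + 0.18×0.6360 + 0.37×0.2106 + 0.17×0.8777 + 0.06×1.3758 = 0.6384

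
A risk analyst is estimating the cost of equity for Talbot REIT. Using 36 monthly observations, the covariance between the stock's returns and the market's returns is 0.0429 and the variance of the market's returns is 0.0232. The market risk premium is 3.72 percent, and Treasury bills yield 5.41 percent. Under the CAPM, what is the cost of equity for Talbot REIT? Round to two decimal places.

12.29%

β = Cov(R_i, R_m) / Var(R_m) = 0.0429 / 0.0232 = 1.8491
E(R) = R_f + β × MRP = 5.41% + 1.8491 × 3.72% = 12.29%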